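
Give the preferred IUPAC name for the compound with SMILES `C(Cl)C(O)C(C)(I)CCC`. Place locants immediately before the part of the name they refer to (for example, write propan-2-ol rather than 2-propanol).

Counting along the main chain through the –OH group gives 6 carbons: the parent is hexane.
The principal characteristic group is an alcohol (–OH), named with the suffix -ol.
The numbering direction is chosen so that numbering from this end puts the hydroxyl group at C-2 rather than C-5.
This places the hydroxyl at C-2; a chloro group at C-1; an iodo group at C-3; a methyl group at C-3.
The substituents are ordered alphabetically, ignoring any di-/tri- multipliers.
Putting it together: 1-chloro-3-iodo-3-methylhexan-2-ol.

1-chloro-3-iodo-3-methylhexan-2-ol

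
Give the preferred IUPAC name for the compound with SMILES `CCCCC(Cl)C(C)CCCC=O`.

The longest carbon chain that includes the –CHO group has 10 carbons, so the parent hydride is decane.
An aldehyde (terminal –CHO) is the principal characteristic group, giving the suffix -al.
Number the chain so that the aldehyde carbon is C-1 by definition.
This places a chloro group at C-6; a methyl group at C-5.
Prefixes are listed alphabetically: chloro, methyl.
Putting it together: 6-chloro-5-methyldecanal.

6-chloro-5-methyldecanal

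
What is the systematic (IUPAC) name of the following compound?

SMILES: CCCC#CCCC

oct-4-yne

The longest chain bearing the multiple bond is 8 carbons long (octane).
The chain contains a C≡C triple bond, so the unsaturation ending is -yne.
Numbering from either end gives identical locants here.
That gives the triple bond between C-4 and C-5.
Putting it together: oct-4-yne.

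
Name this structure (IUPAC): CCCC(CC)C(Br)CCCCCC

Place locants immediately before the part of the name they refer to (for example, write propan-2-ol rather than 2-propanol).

The longest carbon chain is 11 atoms: the parent is undecane.
Choose the numbering such that the substituent locant set {4,5} is lower than {7,8} at the first point of difference.
With this numbering: a bromo group at C-5; an ethyl group at C-4.
The substituents are ordered alphabetically, ignoring any di-/tri- multipliers.
Assembling the pieces gives 5-bromo-4-ethylundecane.

5-bromo-4-ethylundecane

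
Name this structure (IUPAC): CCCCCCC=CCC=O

dec-3-enal

The longest carbon chain that includes the –CHO group and the multiple bond has 10 carbons, so the parent hydride is decane.
The principal characteristic group is an aldehyde (terminal –CHO), named with the suffix -al.
The chain contains a C=C double bond, so the unsaturation ending is -ene.
The numbering direction is chosen so that the aldehyde carbon is C-1 by definition.
That gives the double bond between C-3 and C-4.
The name is dec-3-enal.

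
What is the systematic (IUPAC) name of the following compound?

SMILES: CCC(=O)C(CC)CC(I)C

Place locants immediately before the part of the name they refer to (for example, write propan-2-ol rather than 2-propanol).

The longest chain bearing the carbonyl is 7 carbons long (heptane).
The highest-priority functional group is a ketone (C=O on an internal carbon), so the name ends in -one.
Number the chain so that numbering from this end puts the carbonyl group at C-3 rather than C-5.
That gives the carbonyl at C-3; an ethyl group at C-4; an iodo group at C-6.
Prefixes are listed alphabetically: ethyl, iodo.
Putting it together: 4-ethyl-6-iodoheptan-3-one.

4-ethyl-6-iodoheptan-3-one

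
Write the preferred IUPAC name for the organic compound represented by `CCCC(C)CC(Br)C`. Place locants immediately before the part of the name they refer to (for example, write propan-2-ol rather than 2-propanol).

2-bromo-4-methylheptane

The longest continuous carbon chain has 7 atoms, so the parent hydride is heptane.
Number the chain so that the substituent locant set {2,4} is lower than {4,6} at the first point of difference.
With this numbering: a bromo group at C-2; a methyl group at C-4.
Substituent prefixes are cited in alphabetical order (multiplying prefixes like di-/tri- are ignored for ordering).
Putting it together: 2-bromo-4-methylheptane.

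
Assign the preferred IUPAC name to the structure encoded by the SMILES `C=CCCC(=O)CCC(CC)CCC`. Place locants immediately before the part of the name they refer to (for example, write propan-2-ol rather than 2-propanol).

8-ethylundec-1-en-5-one

Counting along the main chain through the carbonyl and the multiple bond gives 11 carbons: the parent is undecane.
A ketone (C=O on an internal carbon) is the principal characteristic group, giving the suffix -one.
A C=C double bond in the chain gives the infix -ene-.
Choose the numbering such that numbering from this end puts the carbonyl group at C-5 rather than C-7.
That gives the carbonyl at C-5; the double bond between C-1 and C-2; an ethyl group at C-8.
Putting it together: 8-ethylundec-1-en-5-one.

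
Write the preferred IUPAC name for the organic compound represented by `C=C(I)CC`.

2-iodobut-1-ene

The longest chain bearing the multiple bond is 4 carbons long (butane).
A C=C double bond in the chain gives the infix -ene-.
Choose the numbering such that numbering from this end puts the double bond at C-1 rather than C-3.
This places the double bond between C-1 and C-2; an iodo group at C-2.
Putting it together: 2-iodobut-1-ene.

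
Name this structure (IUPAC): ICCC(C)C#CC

6-iodo-4-methylhex-2-yne

Counting along the main chain through the multiple bond gives 6 carbons: the parent is hexane.
The chain contains a C≡C triple bond, so the unsaturation ending is -yne.
The numbering direction is chosen so that numbering from this end puts the triple bond at C-2 rather than C-4.
That gives the triple bond between C-2 and C-3; an iodo group at C-6; a methyl group at C-4.
Prefixes are listed alphabetically: iodo, methyl.
Assembling the pieces gives 6-iodo-4-methylhex-2-yne.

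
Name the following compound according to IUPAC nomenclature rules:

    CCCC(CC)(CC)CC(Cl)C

2-chloro-4,4-diethylheptane

The parent chain contains 7 carbons (heptane).
Choose the numbering such that the substituent locant set {2,4,4} is lower than {4,4,6} at the first point of difference.
With this numbering: a chloro group at C-2; two ethyl groups at C-4.
Prefixes are listed alphabetically: chloro, ethyl.
Assembling the pieces gives 2-chloro-4,4-diethylheptane.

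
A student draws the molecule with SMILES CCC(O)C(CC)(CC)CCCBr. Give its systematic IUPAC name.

The longest carbon chain that includes the –OH group has 7 carbons, so the parent hydride is heptane.
The highest-priority functional group is an alcohol (–OH), so the name ends in -ol.
Number the chain so that numbering from this end puts the hydroxyl group at C-3 rather than C-5.
That gives the hydroxyl at C-3; a bromo group at C-7; two ethyl groups at C-4.
Substituent prefixes are cited in alphabetical order (multiplying prefixes like di-/tri- are ignored for ordering).
Putting it together: 7-bromo-4,4-diethylheptan-3-ol.

7-bromo-4,4-diethylheptan-3-ol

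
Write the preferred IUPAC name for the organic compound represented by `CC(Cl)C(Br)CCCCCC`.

The parent chain contains 9 carbons (nonane).
Choose the numbering such that the substituent locant set {2,3} is lower than {7,8} at the first point of difference.
This places a bromo group at C-3; a chloro group at C-2.
The substituents are ordered alphabetically, ignoring any di-/tri- multipliers.
Putting it together: 3-bromo-2-chlorononane.

3-bromo-2-chlorononane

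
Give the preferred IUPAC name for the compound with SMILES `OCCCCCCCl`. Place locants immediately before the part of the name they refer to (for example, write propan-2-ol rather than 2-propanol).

The longest carbon chain that includes the –OH group has 6 carbons, so the parent hydride is hexane.
An alcohol (–OH) is the principal characteristic group, giving the suffix -ol.
Number the chain so that numbering from this end puts the hydroxyl group at C-1 rather than C-6.
With this numbering: the hydroxyl at C-1; a chloro group at C-6.
The name is 6-chlorohexan-1-ol.

6-chlorohexan-1-ol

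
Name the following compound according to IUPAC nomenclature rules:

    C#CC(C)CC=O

The longest carbon chain that includes the –CHO group and the multiple bond has 5 carbons, so the parent hydride is pentane.
The principal characteristic group is an aldehyde (terminal –CHO), named with the suffix -al.
A C≡C triple bond in the chain gives the infix -yne-.
The numbering direction is chosen so that the aldehyde carbon is C-1 by definition.
This places the triple bond between C-4 and C-5; a methyl group at C-3.
The name is 3-methylpent-4-ynal.

3-methylpent-4-ynal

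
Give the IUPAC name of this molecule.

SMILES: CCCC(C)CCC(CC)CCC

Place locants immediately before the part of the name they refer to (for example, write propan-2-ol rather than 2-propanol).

4-ethyl-7-methyldecane

The parent chain contains 10 carbons (decane).
The numbering direction is chosen so that the locant sets are identical either way, so the alphabetically earlier ethyl substituent takes the lower locant (4 rather than 7).
With this numbering: an ethyl group at C-4; a methyl group at C-7.
Substituent prefixes are cited in alphabetical order (multiplying prefixes like di-/tri- are ignored for ordering).
The name is 4-ethyl-7-methyldecane.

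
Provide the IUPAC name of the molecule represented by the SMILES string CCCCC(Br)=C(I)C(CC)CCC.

6-bromo-4-ethyl-5-iododec-5-ene

The longest carbon chain that includes the multiple bond has 10 carbons, so the parent hydride is decane.
There is one C=C double bond, indicated by the ending -ene.
The numbering direction is chosen so that the substituent locant set {4,5,6} is lower than {5,6,7} at the first point of difference.
This places the double bond between C-5 and C-6; a bromo group at C-6; an ethyl group at C-4; an iodo group at C-5.
Prefixes are listed alphabetically: bromo, ethyl, iodo.
The name is 6-bromo-4-ethyl-5-iododec-5-ene.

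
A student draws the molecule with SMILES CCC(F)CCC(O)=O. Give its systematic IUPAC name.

4-fluorohexanoic acid

Counting along the main chain through the –COOH group gives 6 carbons: the parent is hexane.
The principal characteristic group is a carboxylic acid (terminal –COOH), named with the suffix -oic acid.
Choose the numbering such that the carboxylic acid carbon is C-1 by definition.
With this numbering: a fluoro group at C-4.
Assembling the pieces gives 4-fluorohexanoic acid.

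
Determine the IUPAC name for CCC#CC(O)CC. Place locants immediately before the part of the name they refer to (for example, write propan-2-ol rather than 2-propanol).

Counting along the main chain through the –OH group and the multiple bond gives 7 carbons: the parent is heptane.
An alcohol (–OH) is the principal characteristic group, giving the suffix -ol.
A C≡C triple bond in the chain gives the infix -yne-.
The numbering direction is chosen so that numbering from this end puts the hydroxyl group at C-3 rather than C-5.
This places the hydroxyl at C-3; the triple bond between C-4 and C-5.
Assembling the pieces gives hept-4-yn-3-ol.

hept-4-yn-3-ol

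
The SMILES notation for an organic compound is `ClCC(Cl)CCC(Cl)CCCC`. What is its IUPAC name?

The parent chain contains 9 carbons (nonane).
The numbering direction is chosen so that the substituent locant set {1,2,5} is lower than {5,8,9} at the first point of difference.
That gives chloro groups at C-1 and C-2 and C-5.
The name is 1,2,5-trichlorononane.

1,2,5-trichlorononane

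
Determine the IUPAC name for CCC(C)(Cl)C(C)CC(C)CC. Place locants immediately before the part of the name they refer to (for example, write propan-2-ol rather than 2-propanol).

3-chloro-3,4,6-trimethyloctane

The longest continuous carbon chain has 8 atoms, so the parent hydride is octane.
Number the chain so that the substituent locant set {3,3,4,6} is lower than {3,5,6,6} at the first point of difference.
With this numbering: a chloro group at C-3; methyl groups at C-3 and C-4 and C-6.
Prefixes are listed alphabetically: chloro, methyl.
Putting it together: 3-chloro-3,4,6-trimethyloctane.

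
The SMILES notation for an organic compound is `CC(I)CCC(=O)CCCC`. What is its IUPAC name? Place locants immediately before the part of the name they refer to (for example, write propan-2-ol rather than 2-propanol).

2-iodononan-5-one

The longest chain bearing the carbonyl is 9 carbons long (nonane).
The principal characteristic group is a ketone (C=O on an internal carbon), named with the suffix -one.
Choose the numbering such that the substituent locant set {2} is lower than {8} at the first point of difference.
With this numbering: the carbonyl at C-5; an iodo group at C-2.
Assembling the pieces gives 2-iodononan-5-one.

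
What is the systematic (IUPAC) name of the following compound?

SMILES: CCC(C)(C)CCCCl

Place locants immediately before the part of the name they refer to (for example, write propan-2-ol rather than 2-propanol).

The parent chain contains 6 carbons (hexane).
The numbering direction is chosen so that the substituent locant set {1,4,4} is lower than {3,3,6} at the first point of difference.
This places a chloro group at C-1; two methyl groups at C-4.
The substituents are ordered alphabetically, ignoring any di-/tri- multipliers.
The name is 1-chloro-4,4-dimethylhexane.

1-chloro-4,4-dimethylhexane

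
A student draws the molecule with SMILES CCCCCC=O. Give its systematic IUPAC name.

hexanal

Counting along the main chain through the –CHO group gives 6 carbons: the parent is hexane.
The principal characteristic group is an aldehyde (terminal –CHO), named with the suffix -al.
Number the chain so that the aldehyde carbon is C-1 by definition.
Putting it together: hexanal.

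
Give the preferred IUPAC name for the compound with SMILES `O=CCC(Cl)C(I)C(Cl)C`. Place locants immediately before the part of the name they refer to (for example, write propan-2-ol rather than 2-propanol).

The longest chain bearing the –CHO group is 6 carbons long (hexane).
The highest-priority functional group is an aldehyde (terminal –CHO), so the name ends in -al.
Number the chain so that the aldehyde carbon is C-1 by definition.
That gives chloro groups at C-3 and C-5; an iodo group at C-4.
The substituents are ordered alphabetically, ignoring any di-/tri- multipliers.
The name is 3,5-dichloro-4-iodohexanal.

3,5-dichloro-4-iodohexanal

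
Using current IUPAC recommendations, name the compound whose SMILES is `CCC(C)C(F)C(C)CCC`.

The longest continuous carbon chain has 8 atoms, so the parent hydride is octane.
Choose the numbering such that the substituent locant set {3,4,5} is lower than {4,5,6} at the first point of difference.
This places a fluoro group at C-4; methyl groups at C-3 and C-5.
The substituents are ordered alphabetically, ignoring any di-/tri- multipliers.
The name is 4-fluoro-3,5-dimethyloctane.

4-fluoro-3,5-dimethyloctane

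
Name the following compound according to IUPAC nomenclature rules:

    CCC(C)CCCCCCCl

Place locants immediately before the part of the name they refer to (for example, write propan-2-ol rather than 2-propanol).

The parent chain contains 9 carbons (nonane).
The numbering direction is chosen so that the substituent locant set {1,7} is lower than {3,9} at the first point of difference.
This places a chloro group at C-1; a methyl group at C-7.
The substituents are ordered alphabetically, ignoring any di-/tri- multipliers.
Putting it together: 1-chloro-7-methylnonane.

1-chloro-7-methylnonane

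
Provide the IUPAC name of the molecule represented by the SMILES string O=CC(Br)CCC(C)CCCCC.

The longest chain bearing the –CHO group is 10 carbons long (decane).
The principal characteristic group is an aldehyde (terminal –CHO), named with the suffix -al.
Number the chain so that the aldehyde carbon is C-1 by definition.
This places a bromo group at C-2; a methyl group at C-5.
Substituent prefixes are cited in alphabetical order (multiplying prefixes like di-/tri- are ignored for ordering).
The name is 2-bromo-5-methyldecanal.

2-bromo-5-methyldecanal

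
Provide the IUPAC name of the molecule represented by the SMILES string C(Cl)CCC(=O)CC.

6-chlorohexan-3-one

The longest carbon chain that includes the carbonyl has 6 carbons, so the parent hydride is hexane.
A ketone (C=O on an internal carbon) is the principal characteristic group, giving the suffix -one.
Number the chain so that numbering from this end puts the carbonyl group at C-3 rather than C-4.
With this numbering: the carbonyl at C-3; a chloro group at C-6.
Assembling the pieces gives 6-chlorohexan-3-one.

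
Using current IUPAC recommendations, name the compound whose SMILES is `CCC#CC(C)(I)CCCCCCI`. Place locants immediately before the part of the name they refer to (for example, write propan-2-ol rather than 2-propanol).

5,11-diiodo-5-methylundec-3-yne

The longest carbon chain that includes the multiple bond has 11 carbons, so the parent hydride is undecane.
There is one C≡C triple bond, indicated by the ending -yne.
Number the chain so that numbering from this end puts the triple bond at C-3 rather than C-8.
That gives the triple bond between C-3 and C-4; iodo groups at C-5 and C-11; a methyl group at C-5.
Substituent prefixes are cited in alphabetical order (multiplying prefixes like di-/tri- are ignored for ordering).
Assembling the pieces gives 5,11-diiodo-5-methylundec-3-yne.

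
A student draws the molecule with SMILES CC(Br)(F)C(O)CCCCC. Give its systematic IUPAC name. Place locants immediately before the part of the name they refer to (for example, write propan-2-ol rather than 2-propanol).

The longest chain bearing the –OH group is 8 carbons long (octane).
The highest-priority functional group is an alcohol (–OH), so the name ends in -ol.
Choose the numbering such that numbering from this end puts the hydroxyl group at C-3 rather than C-6.
With this numbering: the hydroxyl at C-3; a bromo group at C-2; a fluoro group at C-2.
Substituent prefixes are cited in alphabetical order (multiplying prefixes like di-/tri- are ignored for ordering).
Assembling the pieces gives 2-bromo-2-fluorooctan-3-ol.

2-bromo-2-fluorooctan-3-ol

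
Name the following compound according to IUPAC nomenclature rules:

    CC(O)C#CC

pent-3-yn-2-ol

The longest chain bearing the –OH group and the multiple bond is 5 carbons long (pentane).
An alcohol (–OH) is the principal characteristic group, giving the suffix -ol.
A C≡C triple bond in the chain gives the infix -yne-.
The numbering direction is chosen so that numbering from this end puts the hydroxyl group at C-2 rather than C-4.
That gives the hydroxyl at C-2; the triple bond between C-3 and C-4.
Putting it together: pent-3-yn-2-ol.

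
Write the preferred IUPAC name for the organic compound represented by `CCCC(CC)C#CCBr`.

1-bromo-4-ethylhept-2-yne

The longest carbon chain that includes the multiple bond has 7 carbons, so the parent hydride is heptane.
The chain contains a C≡C triple bond, so the unsaturation ending is -yne.
Number the chain so that numbering from this end puts the triple bond at C-2 rather than C-5.
With this numbering: the triple bond between C-2 and C-3; a bromo group at C-1; an ethyl group at C-4.
Substituent prefixes are cited in alphabetical order (multiplying prefixes like di-/tri- are ignored for ordering).
The name is 1-bromo-4-ethylhept-2-yne.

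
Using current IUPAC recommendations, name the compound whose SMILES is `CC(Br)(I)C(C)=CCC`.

2-bromo-2-iodo-3-methylhex-3-ene

The longest carbon chain that includes the multiple bond has 6 carbons, so the parent hydride is hexane.
There is one C=C double bond, indicated by the ending -ene.
The numbering direction is chosen so that the substituent locant set {2,2,3} is lower than {4,5,5} at the first point of difference.
That gives the double bond between C-3 and C-4; a bromo group at C-2; an iodo group at C-2; a methyl group at C-3.
The substituents are ordered alphabetically, ignoring any di-/tri- multipliers.
Assembling the pieces gives 2-bromo-2-iodo-3-methylhex-3-ene.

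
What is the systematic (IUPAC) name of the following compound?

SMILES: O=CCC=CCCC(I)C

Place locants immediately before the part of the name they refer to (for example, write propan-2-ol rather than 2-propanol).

The longest chain bearing the –CHO group and the multiple bond is 8 carbons long (octane).
An aldehyde (terminal –CHO) is the principal characteristic group, giving the suffix -al.
A C=C double bond in the chain gives the infix -ene-.
The numbering direction is chosen so that the aldehyde carbon is C-1 by definition.
With this numbering: the double bond between C-3 and C-4; an iodo group at C-7.
Putting it together: 7-iodooct-3-enal.

7-iodooct-3-enal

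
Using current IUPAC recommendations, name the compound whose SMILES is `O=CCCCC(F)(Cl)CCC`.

Counting along the main chain through the –CHO group gives 8 carbons: the parent is octane.
The highest-priority functional group is an aldehyde (terminal –CHO), so the name ends in -al.
Number the chain so that the aldehyde carbon is C-1 by definition.
That gives a chloro group at C-5; a fluoro group at C-5.
The substituents are ordered alphabetically, ignoring any di-/tri- multipliers.
Putting it together: 5-chloro-5-fluorooctanal.

5-chloro-5-fluorooctanal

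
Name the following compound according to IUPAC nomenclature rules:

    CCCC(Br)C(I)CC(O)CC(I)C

7-bromo-2,6-diiododecan-4-ol

The longest carbon chain that includes the –OH group has 10 carbons, so the parent hydride is decane.
The principal characteristic group is an alcohol (–OH), named with the suffix -ol.
Choose the numbering such that numbering from this end puts the hydroxyl group at C-4 rather than C-7.
This places the hydroxyl at C-4; a bromo group at C-7; iodo groups at C-2 and C-6.
Substituent prefixes are cited in alphabetical order (multiplying prefixes like di-/tri- are ignored for ordering).
Assembling the pieces gives 7-bromo-2,6-diiododecan-4-ol.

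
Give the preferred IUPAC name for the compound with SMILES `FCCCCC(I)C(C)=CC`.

8-fluoro-4-iodo-3-methyloct-2-ene

The longest carbon chain that includes the multiple bond has 8 carbons, so the parent hydride is octane.
The chain contains a C=C double bond, so the unsaturation ending is -ene.
Choose the numbering such that numbering from this end puts the double bond at C-2 rather than C-6.
That gives the double bond between C-2 and C-3; a fluoro group at C-8; an iodo group at C-4; a methyl group at C-3.
Substituent prefixes are cited in alphabetical order (multiplying prefixes like di-/tri- are ignored for ordering).
Putting it together: 8-fluoro-4-iodo-3-methyloct-2-ene.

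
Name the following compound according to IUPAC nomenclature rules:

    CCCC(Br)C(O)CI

3-bromo-1-iodohexan-2-ol

Counting along the main chain through the –OH group gives 6 carbons: the parent is hexane.
The principal characteristic group is an alcohol (–OH), named with the suffix -ol.
Number the chain so that numbering from this end puts the hydroxyl group at C-2 rather than C-5.
This places the hydroxyl at C-2; a bromo group at C-3; an iodo group at C-1.
The substituents are ordered alphabetically, ignoring any di-/tri- multipliers.
Putting it together: 3-bromo-1-iodohexan-2-ol.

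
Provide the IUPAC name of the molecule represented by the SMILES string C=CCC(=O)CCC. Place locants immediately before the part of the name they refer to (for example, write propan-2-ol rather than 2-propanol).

hept-1-en-4-one

The longest chain bearing the carbonyl and the multiple bond is 7 carbons long (heptane).
The principal characteristic group is a ketone (C=O on an internal carbon), named with the suffix -one.
There is one C=C double bond, indicated by the ending -ene.
Number the chain so that numbering from this end puts the double bond at C-1 rather than C-6.
This places the carbonyl at C-4; the double bond between C-1 and C-2.
Putting it together: hept-1-en-4-one.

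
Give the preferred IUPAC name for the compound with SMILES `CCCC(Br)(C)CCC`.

4-bromo-4-methylheptane

The longest carbon chain is 7 atoms: the parent is heptane.
The molecule is symmetric, so either numbering direction gives the same locants.
This places a bromo group at C-4; a methyl group at C-4.
Prefixes are listed alphabetically: bromo, methyl.
Assembling the pieces gives 4-bromo-4-methylheptane.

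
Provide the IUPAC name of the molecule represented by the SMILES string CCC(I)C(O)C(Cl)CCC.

5-chloro-3-iodooctan-4-ol

The longest carbon chain that includes the –OH group has 8 carbons, so the parent hydride is octane.
The principal characteristic group is an alcohol (–OH), named with the suffix -ol.
Choose the numbering such that numbering from this end puts the hydroxyl group at C-4 rather than C-5.
That gives the hydroxyl at C-4; a chloro group at C-5; an iodo group at C-3.
The substituents are ordered alphabetically, ignoring any di-/tri- multipliers.
The name is 5-chloro-3-iodooctan-4-ol.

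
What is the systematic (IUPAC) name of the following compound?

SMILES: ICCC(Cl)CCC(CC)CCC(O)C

8-chloro-5-ethyl-10-iododecan-2-ol

The longest carbon chain that includes the –OH group has 10 carbons, so the parent hydride is decane.
The principal characteristic group is an alcohol (–OH), named with the suffix -ol.
Number the chain so that numbering from this end puts the hydroxyl group at C-2 rather than C-9.
That gives the hydroxyl at C-2; a chloro group at C-8; an ethyl group at C-5; an iodo group at C-10.
The substituents are ordered alphabetically, ignoring any di-/tri- multipliers.
Putting it together: 8-chloro-5-ethyl-10-iododecan-2-ol.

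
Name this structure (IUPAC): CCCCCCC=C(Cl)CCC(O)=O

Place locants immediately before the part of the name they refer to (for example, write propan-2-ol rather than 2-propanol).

4-chloroundec-4-enoic acid

The longest carbon chain that includes the –COOH group and the multiple bond has 11 carbons, so the parent hydride is undecane.
The highest-priority functional group is a carboxylic acid (terminal –COOH), so the name ends in -oic acid.
A C=C double bond in the chain gives the infix -ene-.
Number the chain so that the carboxylic acid carbon is C-1 by definition.
With this numbering: the double bond between C-4 and C-5; a chloro group at C-4.
Assembling the pieces gives 4-chloroundec-4-enoic acid.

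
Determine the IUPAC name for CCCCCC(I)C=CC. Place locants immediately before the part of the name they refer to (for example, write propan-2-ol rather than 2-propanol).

The longest chain bearing the multiple bond is 9 carbons long (nonane).
A C=C double bond in the chain gives the infix -ene-.
The numbering direction is chosen so that numbering from this end puts the double bond at C-2 rather than C-7.
With this numbering: the double bond between C-2 and C-3; an iodo group at C-4.
Putting it together: 4-iodonon-2-ene.

4-iodonon-2-ene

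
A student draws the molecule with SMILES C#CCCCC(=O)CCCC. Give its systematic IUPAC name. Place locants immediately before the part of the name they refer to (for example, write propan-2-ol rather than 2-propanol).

The longest carbon chain that includes the carbonyl and the multiple bond has 10 carbons, so the parent hydride is decane.
The highest-priority functional group is a ketone (C=O on an internal carbon), so the name ends in -one.
A C≡C triple bond in the chain gives the infix -yne-.
The numbering direction is chosen so that numbering from this end puts the carbonyl group at C-5 rather than C-6.
With this numbering: the carbonyl at C-5; the triple bond between C-9 and C-10.
The name is dec-9-yn-5-one.

dec-9-yn-5-one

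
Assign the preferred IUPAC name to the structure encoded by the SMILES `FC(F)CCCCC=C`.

7,7-difluorohept-1-ene

The longest carbon chain that includes the multiple bond has 7 carbons, so the parent hydride is heptane.
A C=C double bond in the chain gives the infix -ene-.
Number the chain so that numbering from this end puts the double bond at C-1 rather than C-6.
With this numbering: the double bond between C-1 and C-2; two fluoro groups at C-7.
The name is 7,7-difluorohept-1-ene.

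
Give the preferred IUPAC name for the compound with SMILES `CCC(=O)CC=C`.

The longest carbon chain that includes the carbonyl and the multiple bond has 6 carbons, so the parent hydride is hexane.
The principal characteristic group is a ketone (C=O on an internal carbon), named with the suffix -one.
A C=C double bond in the chain gives the infix -ene-.
The numbering direction is chosen so that numbering from this end puts the carbonyl group at C-3 rather than C-4.
With this numbering: the carbonyl at C-3; the double bond between C-5 and C-6.
Putting it together: hex-5-en-3-one.

hex-5-en-3-one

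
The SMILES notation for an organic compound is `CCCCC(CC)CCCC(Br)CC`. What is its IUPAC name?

The longest continuous carbon chain has 11 atoms, so the parent hydride is undecane.
Choose the numbering such that the substituent locant set {3,7} is lower than {5,9} at the first point of difference.
That gives a bromo group at C-3; an ethyl group at C-7.
Prefixes are listed alphabetically: bromo, ethyl.
Putting it together: 3-bromo-7-ethylundecane.

3-bromo-7-ethylundecane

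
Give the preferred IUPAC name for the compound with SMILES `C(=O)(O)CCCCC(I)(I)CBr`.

7-bromo-6,6-diiodoheptanoic acid

Counting along the main chain through the –COOH group gives 7 carbons: the parent is heptane.
The highest-priority functional group is a carboxylic acid (terminal –COOH), so the name ends in -oic acid.
Number the chain so that the carboxylic acid carbon is C-1 by definition.
That gives a bromo group at C-7; two iodo groups at C-6.
The substituents are ordered alphabetically, ignoring any di-/tri- multipliers.
The name is 7-bromo-6,6-diiodoheptanoic acid.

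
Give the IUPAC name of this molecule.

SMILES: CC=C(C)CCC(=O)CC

The longest chain bearing the carbonyl and the multiple bond is 8 carbons long (octane).
The highest-priority functional group is a ketone (C=O on an internal carbon), so the name ends in -one.
A C=C double bond in the chain gives the infix -ene-.
Number the chain so that numbering from this end puts the carbonyl group at C-3 rather than C-6.
This places the carbonyl at C-3; the double bond between C-6 and C-7; a methyl group at C-6.
The name is 6-methyloct-6-en-3-one.

6-methyloct-6-en-3-one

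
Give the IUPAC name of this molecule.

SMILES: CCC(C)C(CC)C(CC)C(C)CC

The longest carbon chain is 8 atoms: the parent is octane.
Both numbering directions give the same locant set; either may be used.
That gives ethyl groups at C-4 and C-5; methyl groups at C-3 and C-6.
The substituents are ordered alphabetically, ignoring any di-/tri- multipliers.
Assembling the pieces gives 4,5-diethyl-3,6-dimethyloctane.

4,5-diethyl-3,6-dimethyloctane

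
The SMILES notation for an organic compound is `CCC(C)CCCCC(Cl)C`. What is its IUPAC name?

The longest carbon chain is 9 atoms: the parent is nonane.
Number the chain so that the substituent locant set {2,7} is lower than {3,8} at the first point of difference.
That gives a chloro group at C-2; a methyl group at C-7.
The substituents are ordered alphabetically, ignoring any di-/tri- multipliers.
Putting it together: 2-chloro-7-methylnonane.

2-chloro-7-methylnonane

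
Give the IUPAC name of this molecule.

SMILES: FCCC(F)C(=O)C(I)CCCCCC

The longest carbon chain that includes the carbonyl has 11 carbons, so the parent hydride is undecane.
The principal characteristic group is a ketone (C=O on an internal carbon), named with the suffix -one.
The numbering direction is chosen so that numbering from this end puts the carbonyl group at C-4 rather than C-8.
That gives the carbonyl at C-4; fluoro groups at C-1 and C-3; an iodo group at C-5.
The substituents are ordered alphabetically, ignoring any di-/tri- multipliers.
The name is 1,3-difluoro-5-iodoundecan-4-one.

1,3-difluoro-5-iodoundecan-4-one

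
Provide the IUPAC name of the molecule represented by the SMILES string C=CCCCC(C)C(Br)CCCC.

7-bromo-6-methylundec-1-ene

The longest chain bearing the multiple bond is 11 carbons long (undecane).
The chain contains a C=C double bond, so the unsaturation ending is -ene.
Choose the numbering such that numbering from this end puts the double bond at C-1 rather than C-10.
With this numbering: the double bond between C-1 and C-2; a bromo group at C-7; a methyl group at C-6.
The substituents are ordered alphabetically, ignoring any di-/tri- multipliers.
The name is 7-bromo-6-methylundec-1-ene.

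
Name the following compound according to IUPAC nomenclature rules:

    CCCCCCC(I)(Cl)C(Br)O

The longest carbon chain that includes the –OH group has 8 carbons, so the parent hydride is octane.
An alcohol (–OH) is the principal characteristic group, giving the suffix -ol.
Choose the numbering such that numbering from this end puts the hydroxyl group at C-1 rather than C-8.
This places the hydroxyl at C-1; a bromo group at C-1; a chloro group at C-2; an iodo group at C-2.
The substituents are ordered alphabetically, ignoring any di-/tri- multipliers.
The name is 1-bromo-2-chloro-2-iodooctan-1-ol.

1-bromo-2-chloro-2-iodooctan-1-ol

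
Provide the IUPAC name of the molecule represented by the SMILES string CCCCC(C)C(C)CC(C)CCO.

3,5,6-trimethyldecan-1-ol

The longest carbon chain that includes the –OH group has 10 carbons, so the parent hydride is decane.
The principal characteristic group is an alcohol (–OH), named with the suffix -ol.
Number the chain so that numbering from this end puts the hydroxyl group at C-1 rather than C-10.
That gives the hydroxyl at C-1; methyl groups at C-3 and C-5 and C-6.
Assembling the pieces gives 3,5,6-trimethyldecan-1-ol.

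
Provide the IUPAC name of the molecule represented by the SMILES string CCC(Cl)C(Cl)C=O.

2,3-dichloropentanal

Counting along the main chain through the –CHO group gives 5 carbons: the parent is pentane.
The highest-priority functional group is an aldehyde (terminal –CHO), so the name ends in -al.
Choose the numbering such that the aldehyde carbon is C-1 by definition.
With this numbering: chloro groups at C-2 and C-3.
Assembling the pieces gives 2,3-dichloropentanal.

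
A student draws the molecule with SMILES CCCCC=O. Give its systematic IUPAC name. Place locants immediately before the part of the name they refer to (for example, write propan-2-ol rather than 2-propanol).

pentanal

The longest carbon chain that includes the –CHO group has 5 carbons, so the parent hydride is pentane.
The principal characteristic group is an aldehyde (terminal –CHO), named with the suffix -al.
Choose the numbering such that the aldehyde carbon is C-1 by definition.
The name is pentanal.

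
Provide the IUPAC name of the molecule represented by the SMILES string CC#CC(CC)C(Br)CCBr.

The longest carbon chain that includes the multiple bond has 7 carbons, so the parent hydride is heptane.
There is one C≡C triple bond, indicated by the ending -yne.
Number the chain so that numbering from this end puts the triple bond at C-2 rather than C-5.
This places the triple bond between C-2 and C-3; bromo groups at C-5 and C-7; an ethyl group at C-4.
Substituent prefixes are cited in alphabetical order (multiplying prefixes like di-/tri- are ignored for ordering).
Putting it together: 5,7-dibromo-4-ethylhept-2-yne.

5,7-dibromo-4-ethylhept-2-yne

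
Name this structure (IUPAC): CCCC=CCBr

1-bromohex-2-ene

The longest carbon chain that includes the multiple bond has 6 carbons, so the parent hydride is hexane.
There is one C=C double bond, indicated by the ending -ene.
Choose the numbering such that numbering from this end puts the double bond at C-2 rather than C-4.
That gives the double bond between C-2 and C-3; a bromo group at C-1.
Assembling the pieces gives 1-bromohex-2-ene.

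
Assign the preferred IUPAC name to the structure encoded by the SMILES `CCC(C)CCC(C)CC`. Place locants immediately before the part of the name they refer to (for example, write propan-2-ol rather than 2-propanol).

The longest continuous carbon chain has 8 atoms, so the parent hydride is octane.
Both numbering directions give the same locant set; either may be used.
This places methyl groups at C-3 and C-6.
Assembling the pieces gives 3,6-dimethyloctane.

3,6-dimethyloctane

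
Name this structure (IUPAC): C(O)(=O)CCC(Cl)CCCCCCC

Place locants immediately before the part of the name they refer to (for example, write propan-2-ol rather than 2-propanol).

Counting along the main chain through the –COOH group gives 11 carbons: the parent is undecane.
A carboxylic acid (terminal –COOH) is the principal characteristic group, giving the suffix -oic acid.
The numbering direction is chosen so that the carboxylic acid carbon is C-1 by definition.
That gives a chloro group at C-4.
Assembling the pieces gives 4-chloroundecanoic acid.

4-chloroundecanoic acid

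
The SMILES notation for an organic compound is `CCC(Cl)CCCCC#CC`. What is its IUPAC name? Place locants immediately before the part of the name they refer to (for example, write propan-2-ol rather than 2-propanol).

The longest carbon chain that includes the multiple bond has 10 carbons, so the parent hydride is decane.
There is one C≡C triple bond, indicated by the ending -yne.
The numbering direction is chosen so that numbering from this end puts the triple bond at C-2 rather than C-8.
With this numbering: the triple bond between C-2 and C-3; a chloro group at C-8.
Putting it together: 8-chlorodec-2-yne.

8-chlorodec-2-yne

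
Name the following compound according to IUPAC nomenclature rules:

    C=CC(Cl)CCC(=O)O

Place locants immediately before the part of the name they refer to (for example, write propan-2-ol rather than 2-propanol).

4-chlorohex-5-enoic acid

Counting along the main chain through the –COOH group and the multiple bond gives 6 carbons: the parent is hexane.
The highest-priority functional group is a carboxylic acid (terminal –COOH), so the name ends in -oic acid.
The chain contains a C=C double bond, so the unsaturation ending is -ene.
The numbering direction is chosen so that the carboxylic acid carbon is C-1 by definition.
That gives the double bond between C-5 and C-6; a chloro group at C-4.
Assembling the pieces gives 4-chlorohex-5-enoic acid.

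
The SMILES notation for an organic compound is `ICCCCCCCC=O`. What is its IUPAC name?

8-iodooctanal

The longest chain bearing the –CHO group is 8 carbons long (octane).
The principal characteristic group is an aldehyde (terminal –CHO), named with the suffix -al.
Choose the numbering such that the aldehyde carbon is C-1 by definition.
This places an iodo group at C-8.
Assembling the pieces gives 8-iodooctanal.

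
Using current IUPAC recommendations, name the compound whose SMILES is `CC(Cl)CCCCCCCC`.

The parent chain contains 10 carbons (decane).
Number the chain so that the substituent locant set {2} is lower than {9} at the first point of difference.
That gives a chloro group at C-2.
The name is 2-chlorodecane.

2-chlorodecane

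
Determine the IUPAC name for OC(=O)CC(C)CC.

The longest carbon chain that includes the –COOH group has 5 carbons, so the parent hydride is pentane.
A carboxylic acid (terminal –COOH) is the principal characteristic group, giving the suffix -oic acid.
Choose the numbering such that the carboxylic acid carbon is C-1 by definition.
With this numbering: a methyl group at C-3.
Assembling the pieces gives 3-methylpentanoic acid.

3-methylpentanoic acid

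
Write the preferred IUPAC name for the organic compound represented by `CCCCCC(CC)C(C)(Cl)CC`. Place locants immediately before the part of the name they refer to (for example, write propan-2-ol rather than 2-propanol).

The parent chain contains 9 carbons (nonane).
The numbering direction is chosen so that the substituent locant set {3,3,4} is lower than {6,7,7} at the first point of difference.
This places a chloro group at C-3; an ethyl group at C-4; a methyl group at C-3.
The substituents are ordered alphabetically, ignoring any di-/tri- multipliers.
The name is 3-chloro-4-ethyl-3-methylnonane.

3-chloro-4-ethyl-3-methylnonane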